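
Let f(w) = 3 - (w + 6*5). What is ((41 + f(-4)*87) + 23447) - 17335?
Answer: 4152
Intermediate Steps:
f(w) = -27 - w (f(w) = 3 - (w + 30) = 3 - (30 + w) = 3 + (-30 - w) = -27 - w)
((41 + f(-4)*87) + 23447) - 17335 = ((41 + (-27 - 1*(-4))*87) + 23447) - 17335 = ((41 + (-27 + 4)*87) + 23447) - 17335 = ((41 - 23*87) + 23447) - 17335 = ((41 - 2001) + 23447) - 17335 = (-1960 + 23447) - 17335 = 21487 - 17335 = 4152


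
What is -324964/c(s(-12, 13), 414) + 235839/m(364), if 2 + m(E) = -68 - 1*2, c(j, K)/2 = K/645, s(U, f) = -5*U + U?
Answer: -47180873/184 ≈ -2.5642e+5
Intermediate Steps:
s(U, f) = -4*U
c(j, K) = 2*K/645 (c(j, K) = 2*(K/645) = 2*K/645)
m(E) = -72 (m(E) = -2 + (-68 - 1*2) = -2 + (-68 - 2) = -2 - 70 = -72)
-324964/c(s(-12, 13), 414) + 235839/m(364) = -324964/((2/645)*414) + 235839/(-72) = -324964/276/215 + 235839*(-1/72) = -324964*215/276 - 78613/24 = -17466815/69 - 78613/24 = -47180873/184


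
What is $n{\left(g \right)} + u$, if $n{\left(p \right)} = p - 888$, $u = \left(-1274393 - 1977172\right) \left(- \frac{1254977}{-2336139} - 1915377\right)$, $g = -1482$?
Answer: $\frac{1616600677544114140}{259571} \approx 6.228 \cdot 10^{12}$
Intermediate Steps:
$u = \frac{1616600678159297410}{259571}$ ($u = - 3251565 \left(\left(-1254977\right) \left(- \frac{1}{2336139}\right) - 1915377\right) = - 3251565 \left(\frac{1254977}{2336139} - 1915377\right) = \left(-3251565\right) \left(- \frac{4474585654426}{2336139}\right) = \frac{1616600678159297410}{259571} \approx 6.228 \cdot 10^{12}$)
$n{\left(p \right)} = -888 + p$
$n{\left(g \right)} + u = \left(-888 - 1482\right) + \frac{1616600678159297410}{259571} = -2370 + \frac{1616600678159297410}{259571} = \frac{1616600677544114140}{259571}$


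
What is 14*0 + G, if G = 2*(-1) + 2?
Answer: 0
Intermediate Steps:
G = 0 (G = -2 + 2 = 0)
14*0 + G = 14*0 + 0 = 0 + 0 = 0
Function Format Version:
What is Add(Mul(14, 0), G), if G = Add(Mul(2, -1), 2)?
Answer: 0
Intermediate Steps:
G = 0 (G = Add(-2, 2) = 0)
Add(Mul(14, 0), G) = Add(Mul(14, 0), 0) = Add(0, 0) = 0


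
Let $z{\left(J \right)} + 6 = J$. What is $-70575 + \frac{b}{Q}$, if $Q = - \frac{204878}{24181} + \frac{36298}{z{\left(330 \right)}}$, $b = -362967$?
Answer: $- \frac{30052070595849}{405670733} \approx -74080.0$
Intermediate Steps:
$z{\left(J \right)} = -6 + J$
$Q = \frac{405670733}{3917322}$ ($Q = - \frac{204878}{24181} + \frac{36298}{-6 + 330} = \left(-204878\right) \frac{1}{24181} + \frac{36298}{324} = - \frac{204878}{24181} + 36298 \cdot \frac{1}{324} = - \frac{204878}{24181} + \frac{18149}{162} = \frac{405670733}{3917322} \approx 103.56$)
$-70575 + \frac{b}{Q} = -70575 - \frac{362967}{\frac{405670733}{3917322}} = -70575 - \frac{1421858614374}{405670733} = - \frac{30052070595849}{405670733}$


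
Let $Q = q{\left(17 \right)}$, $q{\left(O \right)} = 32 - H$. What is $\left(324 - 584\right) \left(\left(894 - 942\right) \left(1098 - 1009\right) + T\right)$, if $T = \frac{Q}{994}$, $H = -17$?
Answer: $\frac{78860210}{71} \approx 1.1107 \cdot 10^{6}$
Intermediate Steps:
$q{\left(O \right)} = 49$ ($q{\left(O \right)} = 32 - -17 = 32 + 17 = 49$)
$Q = 49$
$T = \frac{7}{142}$ ($T = \frac{49}{994} = 49 \cdot \frac{1}{994} = \frac{7}{142} \approx 0.049296$)
$\left(324 - 584\right) \left(\left(894 - 942\right) \left(1098 - 1009\right) + T\right) = \left(324 - 584\right) \left(\left(894 - 942\right) \left(1098 - 1009\right) + \frac{7}{142}\right) = - 260 \left(\left(-48\right) 89 + \frac{7}{142}\right) = - 260 \left(-4272 + \frac{7}{142}\right) = \left(-260\right) \left(- \frac{606617}{142}\right) = \frac{78860210}{71}$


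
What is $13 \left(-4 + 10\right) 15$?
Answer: $1170$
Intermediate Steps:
$13 \left(-4 + 10\right) 15 = 13 \cdot 6 \cdot 15 = 78 \cdot 15 = 1170$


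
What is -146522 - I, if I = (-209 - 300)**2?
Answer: -405603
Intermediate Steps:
I = 259081 (I = (-509)**2 = 259081)
-146522 - I = -146522 - 1*259081 = -146522 - 259081 = -405603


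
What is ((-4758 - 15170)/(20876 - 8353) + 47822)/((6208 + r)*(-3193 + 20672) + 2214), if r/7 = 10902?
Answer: 299427489/9031614223898 ≈ 3.3153e-5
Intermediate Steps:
r = 76314 (r = 7*10902 = 76314)
((-4758 - 15170)/(20876 - 8353) + 47822)/((6208 + r)*(-3193 + 20672) + 2214) = ((-4758 - 15170)/(20876 - 8353) + 47822)/((6208 + 76314)*(-3193 + 20672) + 2214) = (-19928/12523 + 47822)/(82522*17479 + 2214) = (-19928*1/12523 + 47822)/(1442402038 + 2214) = (-19928/12523 + 47822)/1442404252 = (598854978/12523)*(1/1442404252) = 299427489/9031614223898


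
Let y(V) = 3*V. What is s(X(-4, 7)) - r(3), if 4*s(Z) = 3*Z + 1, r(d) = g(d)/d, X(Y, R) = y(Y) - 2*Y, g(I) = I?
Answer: -15/4 ≈ -3.7500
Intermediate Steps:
X(Y, R) = Y (X(Y, R) = 3*Y - 2*Y = Y)
r(d) = 1 (r(d) = d/d = 1)
s(Z) = ¼ + 3*Z/4 (s(Z) = (3*Z + 1)/4 = (1 + 3*Z)/4 = ¼ + 3*Z/4)
s(X(-4, 7)) - r(3) = (¼ + (¾)*(-4)) - 1*1 = (¼ - 3) - 1 = -11/4 - 1 = -15/4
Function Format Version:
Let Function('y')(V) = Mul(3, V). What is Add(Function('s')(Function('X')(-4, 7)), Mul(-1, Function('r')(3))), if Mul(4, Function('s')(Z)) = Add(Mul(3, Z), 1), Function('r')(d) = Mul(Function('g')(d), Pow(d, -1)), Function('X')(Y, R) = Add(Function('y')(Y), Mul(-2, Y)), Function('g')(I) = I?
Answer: Rational(-15, 4) ≈ -3.7500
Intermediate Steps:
Function('X')(Y, R) = Y (Function('X')(Y, R) = Add(Mul(3, Y), Mul(-2, Y)) = Y)
Function('r')(d) = 1 (Function('r')(d) = Mul(d, Pow(d, -1)) = 1)
Function('s')(Z) = Add(Rational(1, 4), Mul(Rational(3, 4), Z)) (Function('s')(Z) = Mul(Rational(1, 4), Add(Mul(3, Z), 1)) = Mul(Rational(1, 4), Add(1, Mul(3, Z))) = Add(Rational(1, 4), Mul(Rational(3, 4), Z)))
Add(Function('s')(Function('X')(-4, 7)), Mul(-1, Function('r')(3))) = Add(Add(Rational(1, 4), Mul(Rational(3, 4), -4)), Mul(-1, 1)) = Add(Add(Rational(1, 4), -3), -1) = Add(Rational(-11, 4), -1) = Rational(-15, 4)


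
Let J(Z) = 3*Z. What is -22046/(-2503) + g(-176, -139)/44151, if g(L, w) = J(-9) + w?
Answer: 972937448/110509953 ≈ 8.8041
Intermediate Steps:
g(L, w) = -27 + w (g(L, w) = 3*(-9) + w = -27 + w)
-22046/(-2503) + g(-176, -139)/44151 = -22046/(-2503) + (-27 - 139)/44151 = -22046*(-1/2503) - 166*1/44151 = 22046/2503 - 166/44151 = 972937448/110509953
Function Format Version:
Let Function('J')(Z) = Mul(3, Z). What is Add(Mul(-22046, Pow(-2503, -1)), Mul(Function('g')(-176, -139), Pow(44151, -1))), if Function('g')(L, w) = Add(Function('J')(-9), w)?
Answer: Rational(972937448, 110509953) ≈ 8.8041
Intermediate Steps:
Function('g')(L, w) = Add(-27, w) (Function('g')(L, w) = Add(Mul(3, -9), w) = Add(-27, w))
Add(Mul(-22046, Pow(-2503, -1)), Mul(Function('g')(-176, -139), Pow(44151, -1))) = Add(Mul(-22046, Pow(-2503, -1)), Mul(Add(-27, -139), Pow(44151, -1))) = Add(Mul(-22046, Rational(-1, 2503)), Mul(-166, Rational(1, 44151))) = Add(Rational(22046, 2503), Rational(-166, 44151)) = Rational(972937448, 110509953)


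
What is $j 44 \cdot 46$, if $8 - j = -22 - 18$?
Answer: $97152$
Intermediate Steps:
$j = 48$ ($j = 8 - \left(-22 - 18\right) = 8 - -40 = 8 + 40 = 48$)
$j 44 \cdot 46 = 48 \cdot 44 \cdot 46 = 2112 \cdot 46 = 97152$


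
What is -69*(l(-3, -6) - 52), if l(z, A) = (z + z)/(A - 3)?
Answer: 3542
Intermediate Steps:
l(z, A) = 2*z/(-3 + A) (l(z, A) = (2*z)/(-3 + A) = 2*z/(-3 + A))
-69*(l(-3, -6) - 52) = -69*(2*(-3)/(-3 - 6) - 52) = -69*(2*(-3)/(-9) - 52) = -69*(2*(-3)*(-⅑) - 52) = -69*(⅔ - 52) = -69*(-154/3) = 3542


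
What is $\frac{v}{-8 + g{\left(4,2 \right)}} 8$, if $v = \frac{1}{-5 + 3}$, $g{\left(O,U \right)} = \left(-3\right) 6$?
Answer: $\frac{2}{13} \approx 0.15385$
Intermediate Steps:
$g{\left(O,U \right)} = -18$
$v = - \frac{1}{2}$ ($v = \frac{1}{-2} = - \frac{1}{2} \approx -0.5$)
$\frac{v}{-8 + g{\left(4,2 \right)}} 8 = \frac{1}{-8 - 18} \left(- \frac{1}{2}\right) 8 = \frac{1}{-26} \left(- \frac{1}{2}\right) 8 = \left(- \frac{1}{26}\right) \left(- \frac{1}{2}\right) 8 = \frac{1}{52} \cdot 8 = \frac{2}{13}$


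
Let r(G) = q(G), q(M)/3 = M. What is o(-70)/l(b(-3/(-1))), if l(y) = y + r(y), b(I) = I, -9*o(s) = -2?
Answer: 1/54 ≈ 0.018519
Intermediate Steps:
q(M) = 3*M
o(s) = 2/9 (o(s) = -⅑*(-2) = 2/9)
r(G) = 3*G
l(y) = 4*y (l(y) = y + 3*y = 4*y)
o(-70)/l(b(-3/(-1))) = 2/(9*((4*(-3/(-1))))) = 2/(9*((4*(-3*(-1))))) = 2/(9*((4*3))) = (2/9)/12 = (2/9)*(1/12) = 1/54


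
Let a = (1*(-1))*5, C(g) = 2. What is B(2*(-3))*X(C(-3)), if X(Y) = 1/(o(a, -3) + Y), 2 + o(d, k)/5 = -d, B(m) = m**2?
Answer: 36/17 ≈ 2.1176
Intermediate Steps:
a = -5 (a = -1*5 = -5)
o(d, k) = -10 - 5*d (o(d, k) = -10 + 5*(-d) = -10 - 5*d)
X(Y) = 1/(15 + Y) (X(Y) = 1/((-10 - 5*(-5)) + Y) = 1/((-10 + 25) + Y) = 1/(15 + Y))
B(2*(-3))*X(C(-3)) = (2*(-3))**2/(15 + 2) = (-6)**2/17 = 36*(1/17) = 36/17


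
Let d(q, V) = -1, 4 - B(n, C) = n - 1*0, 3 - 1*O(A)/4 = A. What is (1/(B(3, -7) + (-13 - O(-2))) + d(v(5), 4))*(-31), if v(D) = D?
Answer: 1023/32 ≈ 31.969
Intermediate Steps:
O(A) = 12 - 4*A
B(n, C) = 4 - n (B(n, C) = 4 - (n - 1*0) = 4 - (n + 0) = 4 - n)
(1/(B(3, -7) + (-13 - O(-2))) + d(v(5), 4))*(-31) = (1/((4 - 1*3) + (-13 - (12 - 4*(-2)))) - 1)*(-31) = (1/((4 - 3) + (-13 - (12 + 8))) - 1)*(-31) = (1/(1 + (-13 - 1*20)) - 1)*(-31) = (1/(1 + (-13 - 20)) - 1)*(-31) = (1/(1 - 33) - 1)*(-31) = (1/(-32) - 1)*(-31) = (-1/32 - 1)*(-31) = -33/32*(-31) = 1023/32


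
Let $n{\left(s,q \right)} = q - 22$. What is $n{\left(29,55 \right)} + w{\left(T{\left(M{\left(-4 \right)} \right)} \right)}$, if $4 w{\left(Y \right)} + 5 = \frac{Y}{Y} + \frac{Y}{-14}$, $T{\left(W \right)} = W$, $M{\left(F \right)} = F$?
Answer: $\frac{449}{14} \approx 32.071$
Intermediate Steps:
$n{\left(s,q \right)} = -22 + q$
$w{\left(Y \right)} = -1 - \frac{Y}{56}$ ($w{\left(Y \right)} = - \frac{5}{4} + \frac{\frac{Y}{Y} + \frac{Y}{-14}}{4} = - \frac{5}{4} + \frac{1 + Y \left(- \frac{1}{14}\right)}{4} = - \frac{5}{4} + \frac{1 - \frac{Y}{14}}{4} = - \frac{5}{4} - \left(- \frac{1}{4} + \frac{Y}{56}\right) = -1 - \frac{Y}{56}$)
$n{\left(29,55 \right)} + w{\left(T{\left(M{\left(-4 \right)} \right)} \right)} = \left(-22 + 55\right) - \frac{13}{14} = 33 + \left(-1 + \frac{1}{14}\right) = 33 - \frac{13}{14} = \frac{449}{14}$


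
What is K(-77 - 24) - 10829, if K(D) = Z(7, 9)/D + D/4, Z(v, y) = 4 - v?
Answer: -4385105/404 ≈ -10854.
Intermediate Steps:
K(D) = -3/D + D/4 (K(D) = (4 - 1*7)/D + D/4 = (4 - 7)/D + D*(1/4) = -3/D + D/4)
K(-77 - 24) - 10829 = (-3/(-77 - 24) + (-77 - 24)/4) - 10829 = (-3/(-101) + (1/4)*(-101)) - 10829 = (-3*(-1/101) - 101/4) - 10829 = (3/101 - 101/4) - 10829 = -10189/404 - 10829 = -4385105/404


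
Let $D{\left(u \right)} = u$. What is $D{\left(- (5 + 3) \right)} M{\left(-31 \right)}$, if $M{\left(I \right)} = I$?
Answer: $248$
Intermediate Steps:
$D{\left(- (5 + 3) \right)} M{\left(-31 \right)} = - (5 + 3) \left(-31\right) = \left(-1\right) 8 \left(-31\right) = \left(-8\right) \left(-31\right) = 248$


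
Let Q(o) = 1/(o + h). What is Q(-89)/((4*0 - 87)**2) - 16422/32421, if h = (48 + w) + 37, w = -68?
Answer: -2983165639/5889469176 ≈ -0.50653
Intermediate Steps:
h = 17 (h = (48 - 68) + 37 = -20 + 37 = 17)
Q(o) = 1/(17 + o) (Q(o) = 1/(o + 17) = 1/(17 + o))
Q(-89)/((4*0 - 87)**2) - 16422/32421 = 1/((17 - 89)*((4*0 - 87)**2)) - 16422/32421 = 1/((-72)*((0 - 87)**2)) - 16422*1/32421 = -1/(72*((-87)**2)) - 5474/10807 = -1/72/7569 - 5474/10807 = -1/72*1/7569 - 5474/10807 = -1/544968 - 5474/10807 = -2983165639/5889469176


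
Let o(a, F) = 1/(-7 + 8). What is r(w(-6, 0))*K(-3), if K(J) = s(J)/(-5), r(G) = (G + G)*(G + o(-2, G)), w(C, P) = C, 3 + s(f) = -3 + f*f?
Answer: -36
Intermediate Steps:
o(a, F) = 1 (o(a, F) = 1/1 = 1)
s(f) = -6 + f**2 (s(f) = -3 + (-3 + f*f) = -3 + (-3 + f**2) = -6 + f**2)
r(G) = 2*G*(1 + G) (r(G) = (G + G)*(G + 1) = (2*G)*(1 + G) = 2*G*(1 + G))
K(J) = 6/5 - J**2/5 (K(J) = (-6 + J**2)/(-5) = (-6 + J**2)*(-1/5) = 6/5 - J**2/5)
r(w(-6, 0))*K(-3) = (2*(-6)*(1 - 6))*(6/5 - 1/5*(-3)**2) = (2*(-6)*(-5))*(6/5 - 1/5*9) = 60*(6/5 - 9/5) = 60*(-3/5) = -36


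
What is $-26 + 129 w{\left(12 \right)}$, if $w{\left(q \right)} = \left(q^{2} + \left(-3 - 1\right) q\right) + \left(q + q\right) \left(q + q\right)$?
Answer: $86662$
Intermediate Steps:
$w{\left(q \right)} = - 4 q + 5 q^{2}$ ($w{\left(q \right)} = \left(q^{2} + \left(-3 - 1\right) q\right) + 2 q 2 q = \left(q^{2} - 4 q\right) + 4 q^{2} = - 4 q + 5 q^{2}$)
$-26 + 129 w{\left(12 \right)} = -26 + 129 \cdot 12 \left(-4 + 5 \cdot 12\right) = -26 + 129 \cdot 12 \left(-4 + 60\right) = -26 + 129 \cdot 12 \cdot 56 = -26 + 129 \cdot 672 = -26 + 86688 = 86662$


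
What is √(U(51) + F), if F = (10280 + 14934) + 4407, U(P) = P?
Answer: 2*√7418 ≈ 172.26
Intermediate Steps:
F = 29621 (F = 25214 + 4407 = 29621)
√(U(51) + F) = √(51 + 29621) = √29672 = 2*√7418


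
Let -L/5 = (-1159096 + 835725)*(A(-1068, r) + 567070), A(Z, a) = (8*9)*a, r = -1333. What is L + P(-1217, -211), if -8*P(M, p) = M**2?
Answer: 6093524033871/8 ≈ 7.6169e+11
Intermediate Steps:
P(M, p) = -M**2/8
A(Z, a) = 72*a
L = 761690689370 (L = -5*(-1159096 + 835725)*(72*(-1333) + 567070) = -(-1616855)*(-95976 + 567070) = -(-1616855)*471094 = -5*(-152338137874) = 761690689370)
L + P(-1217, -211) = 761690689370 - 1/8*(-1217)**2 = 761690689370 - 1/8*1481089 = 761690689370 - 1481089/8 = 6093524033871/8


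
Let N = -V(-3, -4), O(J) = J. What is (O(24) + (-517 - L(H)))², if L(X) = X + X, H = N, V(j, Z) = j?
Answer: 249001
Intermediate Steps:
N = 3 (N = -1*(-3) = 3)
H = 3
L(X) = 2*X
(O(24) + (-517 - L(H)))² = (24 + (-517 - 2*3))² = (24 + (-517 - 1*6))² = (24 + (-517 - 6))² = (24 - 523)² = (-499)² = 249001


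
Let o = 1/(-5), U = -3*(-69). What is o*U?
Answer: -207/5 ≈ -41.400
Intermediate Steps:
U = 207
o = -⅕ ≈ -0.20000
o*U = -⅕*207 = -207/5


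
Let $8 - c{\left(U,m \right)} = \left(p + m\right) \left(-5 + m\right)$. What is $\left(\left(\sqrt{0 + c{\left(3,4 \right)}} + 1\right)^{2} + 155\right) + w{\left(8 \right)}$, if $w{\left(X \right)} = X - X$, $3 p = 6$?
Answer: $170 + 2 \sqrt{14} \approx 177.48$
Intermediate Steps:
$p = 2$ ($p = \frac{1}{3} \cdot 6 = 2$)
$c{\left(U,m \right)} = 8 - \left(-5 + m\right) \left(2 + m\right)$ ($c{\left(U,m \right)} = 8 - \left(2 + m\right) \left(-5 + m\right) = 8 - \left(-5 + m\right) \left(2 + m\right)$)
$w{\left(X \right)} = 0$
$\left(\left(\sqrt{0 + c{\left(3,4 \right)}} + 1\right)^{2} + 155\right) + w{\left(8 \right)} = \left(\left(\sqrt{0 + \left(18 - 4^{2} + 3 \cdot 4\right)} + 1\right)^{2} + 155\right) + 0 = \left(\left(\sqrt{0 + \left(18 - 16 + 12\right)} + 1\right)^{2} + 155\right) + 0 = \left(\left(\sqrt{0 + 14} + 1\right)^{2} + 155\right) + 0 = \left(\left(\sqrt{14} + 1\right)^{2} + 155\right) + 0 = \left(\left(1 + \sqrt{14}\right)^{2} + 155\right) + 0 = \left(155 + \left(1 + \sqrt{14}\right)^{2}\right) + 0 = 155 + \left(1 + \sqrt{14}\right)^{2}$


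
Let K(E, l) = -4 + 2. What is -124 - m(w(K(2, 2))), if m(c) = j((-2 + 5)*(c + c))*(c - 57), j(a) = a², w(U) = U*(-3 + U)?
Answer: 169076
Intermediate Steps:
K(E, l) = -2
m(c) = 36*c²*(-57 + c) (m(c) = ((-2 + 5)*(c + c))²*(c - 57) = (3*(2*c))²*(-57 + c) = (6*c)²*(-57 + c) = (36*c²)*(-57 + c) = 36*c²*(-57 + c))
-124 - m(w(K(2, 2))) = -124 - 36*(-2*(-3 - 2))²*(-57 - 2*(-3 - 2)) = -124 - 36*(-2*(-5))²*(-57 - 2*(-5)) = -124 - 36*10²*(-57 + 10) = -124 - 36*100*(-47) = -124 - 1*(-169200) = -124 + 169200 = 169076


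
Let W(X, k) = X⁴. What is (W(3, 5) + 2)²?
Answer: 6889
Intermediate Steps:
(W(3, 5) + 2)² = (3⁴ + 2)² = (81 + 2)² = 83² = 6889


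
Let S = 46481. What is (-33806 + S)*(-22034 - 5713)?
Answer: -351693225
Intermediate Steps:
(-33806 + S)*(-22034 - 5713) = (-33806 + 46481)*(-22034 - 5713) = 12675*(-27747) = -351693225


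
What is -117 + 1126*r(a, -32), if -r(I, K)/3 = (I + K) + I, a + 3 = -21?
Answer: 270123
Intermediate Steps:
a = -24 (a = -3 - 21 = -24)
r(I, K) = -6*I - 3*K (r(I, K) = -3*((I + K) + I) = -3*(K + 2*I) = -6*I - 3*K)
-117 + 1126*r(a, -32) = -117 + 1126*(-6*(-24) - 3*(-32)) = -117 + 1126*(144 + 96) = -117 + 1126*240 = -117 + 270240 = 270123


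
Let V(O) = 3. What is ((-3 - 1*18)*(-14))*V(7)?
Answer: 882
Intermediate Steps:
((-3 - 1*18)*(-14))*V(7) = ((-3 - 1*18)*(-14))*3 = ((-3 - 18)*(-14))*3 = -21*(-14)*3 = 294*3 = 882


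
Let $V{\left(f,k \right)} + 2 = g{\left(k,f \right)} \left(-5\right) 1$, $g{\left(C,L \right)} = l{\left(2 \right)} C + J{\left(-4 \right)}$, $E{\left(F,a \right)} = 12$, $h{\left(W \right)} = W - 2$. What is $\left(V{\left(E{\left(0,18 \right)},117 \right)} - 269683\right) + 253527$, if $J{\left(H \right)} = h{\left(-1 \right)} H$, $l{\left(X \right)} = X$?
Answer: $-17388$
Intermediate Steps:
$h{\left(W \right)} = -2 + W$
$J{\left(H \right)} = - 3 H$ ($J{\left(H \right)} = \left(-2 - 1\right) H = - 3 H$)
$g{\left(C,L \right)} = 12 + 2 C$ ($g{\left(C,L \right)} = 2 C - -12 = 2 C + 12 = 12 + 2 C$)
$V{\left(f,k \right)} = -62 - 10 k$ ($V{\left(f,k \right)} = -2 + \left(12 + 2 k\right) \left(-5\right) 1 = -2 + \left(-60 - 10 k\right) 1 = -2 - \left(60 + 10 k\right) = -62 - 10 k$)
$\left(V{\left(E{\left(0,18 \right)},117 \right)} - 269683\right) + 253527 = \left(\left(-62 - 1170\right) - 269683\right) + 253527 = \left(-1232 - 269683\right) + 253527 = -270915 + 253527 = -17388$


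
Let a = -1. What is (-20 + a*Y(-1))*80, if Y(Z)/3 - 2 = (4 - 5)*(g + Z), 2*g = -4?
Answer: -2800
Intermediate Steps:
g = -2 (g = (½)*(-4) = -2)
Y(Z) = 12 - 3*Z (Y(Z) = 6 + 3*((4 - 5)*(-2 + Z)) = 6 + 3*(-(-2 + Z)) = 6 + 3*(2 - Z) = 6 + (6 - 3*Z) = 12 - 3*Z)
(-20 + a*Y(-1))*80 = (-20 - (12 - 3*(-1)))*80 = (-20 - (12 + 3))*80 = (-20 - 1*15)*80 = (-20 - 15)*80 = -35*80 = -2800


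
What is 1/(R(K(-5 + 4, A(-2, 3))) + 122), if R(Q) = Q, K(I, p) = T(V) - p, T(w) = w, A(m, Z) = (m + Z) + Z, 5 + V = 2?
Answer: 1/115 ≈ 0.0086956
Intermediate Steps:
V = -3 (V = -5 + 2 = -3)
A(m, Z) = m + 2*Z (A(m, Z) = (Z + m) + Z = m + 2*Z)
K(I, p) = -3 - p
1/(R(K(-5 + 4, A(-2, 3))) + 122) = 1/((-3 - (-2 + 2*3)) + 122) = 1/((-3 - (-2 + 6)) + 122) = 1/((-3 - 1*4) + 122) = 1/((-3 - 4) + 122) = 1/(-7 + 122) = 1/115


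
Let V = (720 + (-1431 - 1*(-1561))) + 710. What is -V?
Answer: -1560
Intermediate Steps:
V = 1560 (V = (720 + (-1431 + 1561)) + 710 = (720 + 130) + 710 = 850 + 710 = 1560)
-V = -1*1560 = -1560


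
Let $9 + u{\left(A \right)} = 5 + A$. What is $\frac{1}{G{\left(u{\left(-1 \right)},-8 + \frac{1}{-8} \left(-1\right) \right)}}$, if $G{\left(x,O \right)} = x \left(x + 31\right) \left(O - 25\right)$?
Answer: $\frac{4}{17095} \approx 0.00023399$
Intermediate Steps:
$u{\left(A \right)} = -4 + A$ ($u{\left(A \right)} = -9 + \left(5 + A\right) = -4 + A$)
$G{\left(x,O \right)} = x \left(-25 + O\right) \left(31 + x\right)$ ($G{\left(x,O \right)} = x \left(31 + x\right) \left(-25 + O\right) = x \left(-25 + O\right) \left(31 + x\right)$)
$\frac{1}{G{\left(u{\left(-1 \right)},-8 + \frac{1}{-8} \left(-1\right) \right)}} = \frac{1}{\left(-4 - 1\right) \left(-775 - 25 \left(-4 - 1\right) + 31 \left(-8 + \frac{1}{-8} \left(-1\right)\right) + \left(-8 + \frac{1}{-8} \left(-1\right)\right) \left(-4 - 1\right)\right)} = \frac{1}{\left(-5\right) \left(-775 - -125 + 31 \left(-8 - - \frac{1}{8}\right) + \left(-8 - - \frac{1}{8}\right) \left(-5\right)\right)} = \frac{1}{\left(-5\right) \left(-775 + 125 + 31 \left(-8 + \frac{1}{8}\right) + \left(-8 + \frac{1}{8}\right) \left(-5\right)\right)} = \frac{1}{\left(-5\right) \left(-775 + 125 + 31 \left(- \frac{63}{8}\right) - - \frac{315}{8}\right)} = \frac{1}{\left(-5\right) \left(-775 + 125 - \frac{1953}{8} + \frac{315}{8}\right)} = \frac{1}{\left(-5\right) \left(- \frac{3419}{4}\right)} = \frac{1}{\frac{17095}{4}} = \frac{4}{17095}$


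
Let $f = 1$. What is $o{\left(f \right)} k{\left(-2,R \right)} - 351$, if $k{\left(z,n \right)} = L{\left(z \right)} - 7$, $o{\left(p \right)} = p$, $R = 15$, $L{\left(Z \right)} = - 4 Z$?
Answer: $-350$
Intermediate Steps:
$k{\left(z,n \right)} = -7 - 4 z$ ($k{\left(z,n \right)} = - 4 z - 7 = -7 - 4 z$)
$o{\left(f \right)} k{\left(-2,R \right)} - 351 = 1 \left(-7 - -8\right) - 351 = 1 \left(-7 + 8\right) - 351 = 1 \cdot 1 - 351 = 1 - 351 = -350$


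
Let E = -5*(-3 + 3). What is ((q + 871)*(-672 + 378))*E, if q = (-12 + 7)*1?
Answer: 0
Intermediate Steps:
q = -5 (q = -5*1 = -5)
E = 0 (E = -5*0 = 0)
((q + 871)*(-672 + 378))*E = ((-5 + 871)*(-672 + 378))*0 = (866*(-294))*0 = -254604*0 = 0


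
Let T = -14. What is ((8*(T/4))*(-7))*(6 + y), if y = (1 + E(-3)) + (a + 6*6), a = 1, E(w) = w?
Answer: 8036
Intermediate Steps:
y = 35 (y = (1 - 3) + (1 + 6*6) = -2 + (1 + 36) = -2 + 37 = 35)
((8*(T/4))*(-7))*(6 + y) = ((8*(-14/4))*(-7))*(6 + 35) = ((8*(-14*1/4))*(-7))*41 = ((8*(-7/2))*(-7))*41 = -28*(-7)*41 = 196*41 = 8036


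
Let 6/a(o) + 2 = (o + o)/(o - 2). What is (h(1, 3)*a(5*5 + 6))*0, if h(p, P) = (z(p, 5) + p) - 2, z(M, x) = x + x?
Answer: 0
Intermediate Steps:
z(M, x) = 2*x
a(o) = 6/(-2 + 2*o/(-2 + o)) (a(o) = 6/(-2 + (o + o)/(o - 2)) = 6/(-2 + (2*o)/(-2 + o)) = 6/(-2 + 2*o/(-2 + o)))
h(p, P) = 8 + p (h(p, P) = (2*5 + p) - 2 = (10 + p) - 2 = 8 + p)
(h(1, 3)*a(5*5 + 6))*0 = ((8 + 1)*(-3 + 3*(5*5 + 6)/2))*0 = (9*(-3 + 3*(25 + 6)/2))*0 = (9*(-3 + (3/2)*31))*0 = (9*(-3 + 93/2))*0 = (9*(87/2))*0 = (783/2)*0 = 0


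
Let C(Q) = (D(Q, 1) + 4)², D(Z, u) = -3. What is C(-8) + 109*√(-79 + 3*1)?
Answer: 1 + 218*I*√19 ≈ 1.0 + 950.24*I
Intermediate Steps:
C(Q) = 1 (C(Q) = (-3 + 4)² = 1² = 1)
C(-8) + 109*√(-79 + 3*1) = 1 + 109*√(-79 + 3*1) = 1 + 109*√(-79 + 3) = 1 + 109*√(-76) = 1 + 109*(2*I*√19) = 1 + 218*I*√19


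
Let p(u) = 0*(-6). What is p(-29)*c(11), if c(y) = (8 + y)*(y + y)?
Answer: 0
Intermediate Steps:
p(u) = 0
c(y) = 2*y*(8 + y) (c(y) = (8 + y)*(2*y) = 2*y*(8 + y))
p(-29)*c(11) = 0*(2*11*(8 + 11)) = 0*(2*11*19) = 0*418 = 0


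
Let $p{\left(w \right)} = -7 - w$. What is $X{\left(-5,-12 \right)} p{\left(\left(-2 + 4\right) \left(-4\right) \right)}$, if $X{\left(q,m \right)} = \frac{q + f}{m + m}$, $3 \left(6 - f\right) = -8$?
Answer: $- \frac{11}{72} \approx -0.15278$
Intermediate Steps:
$f = \frac{26}{3}$ ($f = 6 - - \frac{8}{3} = 6 + \frac{8}{3} = \frac{26}{3} \approx 8.6667$)
$X{\left(q,m \right)} = \frac{\frac{26}{3} + q}{2 m}$ ($X{\left(q,m \right)} = \frac{q + \frac{26}{3}}{m + m} = \frac{\frac{26}{3} + q}{2 m}$)
$X{\left(-5,-12 \right)} p{\left(\left(-2 + 4\right) \left(-4\right) \right)} = \frac{26 + 3 \left(-5\right)}{6 \left(-12\right)} \left(-7 - \left(-2 + 4\right) \left(-4\right)\right) = \frac{1}{6} \left(- \frac{1}{12}\right) \left(26 - 15\right) \left(-7 - 2 \left(-4\right)\right) = \frac{1}{6} \left(- \frac{1}{12}\right) 11 \left(-7 - -8\right) = - \frac{11 \left(-7 + 8\right)}{72} = \left(- \frac{11}{72}\right) 1 = - \frac{11}{72}$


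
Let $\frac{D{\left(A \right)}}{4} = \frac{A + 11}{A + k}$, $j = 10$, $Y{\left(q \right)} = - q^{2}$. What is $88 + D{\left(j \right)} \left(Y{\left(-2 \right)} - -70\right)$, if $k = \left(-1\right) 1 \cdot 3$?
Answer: $880$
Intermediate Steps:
$k = -3$ ($k = \left(-1\right) 3 = -3$)
$D{\left(A \right)} = \frac{4 \left(11 + A\right)}{-3 + A}$ ($D{\left(A \right)} = 4 \frac{A + 11}{A - 3} = 4 \frac{11 + A}{-3 + A} = \frac{4 \left(11 + A\right)}{-3 + A}$)
$88 + D{\left(j \right)} \left(Y{\left(-2 \right)} - -70\right) = 88 + \frac{4 \left(11 + 10\right)}{-3 + 10} \left(- \left(-2\right)^{2} - -70\right) = 88 + 4 \cdot \frac{1}{7} \cdot 21 \left(\left(-1\right) 4 + 70\right) = 88 + 4 \cdot \frac{1}{7} \cdot 21 \left(-4 + 70\right) = 88 + 12 \cdot 66 = 88 + 792 = 880$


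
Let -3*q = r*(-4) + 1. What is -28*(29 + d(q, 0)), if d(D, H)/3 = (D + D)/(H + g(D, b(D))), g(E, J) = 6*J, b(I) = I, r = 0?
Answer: -840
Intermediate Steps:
q = -⅓ (q = -(0*(-4) + 1)/3 = -(0 + 1)/3 = -⅓*1 = -⅓ ≈ -0.33333)
d(D, H) = 6*D/(H + 6*D) (d(D, H) = 3*((D + D)/(H + 6*D)) = 3*((2*D)/(H + 6*D)) = 3*(2*D/(H + 6*D)) = 6*D/(H + 6*D))
-28*(29 + d(q, 0)) = -28*(29 + 6*(-⅓)/(0 + 6*(-⅓))) = -28*(29 + 6*(-⅓)/(0 - 2)) = -28*(29 + 6*(-⅓)/(-2)) = -28*(29 + 6*(-⅓)*(-½)) = -28*(29 + 1) = -28*30 = -840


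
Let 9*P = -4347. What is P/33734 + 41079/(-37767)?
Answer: -468000149/424677326 ≈ -1.1020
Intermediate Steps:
P = -483 (P = (1/9)*(-4347) = -483)
P/33734 + 41079/(-37767) = -483/33734 + 41079/(-37767) = -483*1/33734 + 41079*(-1/37767) = -483/33734 - 13693/12589 = -468000149/424677326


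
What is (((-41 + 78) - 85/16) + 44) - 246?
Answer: -2725/16 ≈ -170.31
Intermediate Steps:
(((-41 + 78) - 85/16) + 44) - 246 = ((37 - 85*1/16) + 44) - 246 = ((37 - 85/16) + 44) - 246 = (507/16 + 44) - 246 = 1211/16 - 246 = -2725/16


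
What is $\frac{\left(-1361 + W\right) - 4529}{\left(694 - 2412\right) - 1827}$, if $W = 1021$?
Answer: $\frac{4869}{3545} \approx 1.3735$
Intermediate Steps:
$\frac{\left(-1361 + W\right) - 4529}{\left(694 - 2412\right) - 1827} = \frac{\left(-1361 + 1021\right) - 4529}{\left(694 - 2412\right) - 1827} = \frac{-340 - 4529}{-1718 - 1827} = - \frac{4869}{-3545} = \left(-4869\right) \left(- \frac{1}{3545}\right) = \frac{4869}{3545}$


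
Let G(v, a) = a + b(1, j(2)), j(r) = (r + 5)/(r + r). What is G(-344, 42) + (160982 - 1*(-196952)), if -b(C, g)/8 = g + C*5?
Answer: 357922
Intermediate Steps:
j(r) = (5 + r)/(2*r) (j(r) = (5 + r)/((2*r)) = (5 + r)*(1/(2*r)) = (5 + r)/(2*r))
b(C, g) = -40*C - 8*g (b(C, g) = -8*(g + C*5) = -8*(g + 5*C) = -40*C - 8*g)
G(v, a) = -54 + a (G(v, a) = a + (-40*1 - 4*(5 + 2)/2) = a + (-40 - 4*7/2) = a + (-40 - 8*7/4) = a + (-40 - 14) = a - 54 = -54 + a)
G(-344, 42) + (160982 - 1*(-196952)) = (-54 + 42) + (160982 - 1*(-196952)) = -12 + (160982 + 196952) = -12 + 357934 = 357922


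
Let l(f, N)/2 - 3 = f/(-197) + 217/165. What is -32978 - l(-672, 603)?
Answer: -1072452178/32505 ≈ -32993.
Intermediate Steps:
l(f, N) = 1424/165 - 2*f/197 (l(f, N) = 6 + 2*(f/(-197) + 217/165) = 6 + 2*(f*(-1/197) + 217*(1/165)) = 6 + 2*(-f/197 + 217/165) = 6 + 2*(217/165 - f/197) = 6 + (434/165 - 2*f/197) = 1424/165 - 2*f/197)
-32978 - l(-672, 603) = -32978 - (1424/165 - 2/197*(-672)) = -32978 - (1424/165 + 1344/197) = -32978 - 1*502288/32505 = -32978 - 502288/32505 = -1072452178/32505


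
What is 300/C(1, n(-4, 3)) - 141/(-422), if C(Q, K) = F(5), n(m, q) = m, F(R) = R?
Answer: 25461/422 ≈ 60.334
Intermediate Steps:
C(Q, K) = 5
300/C(1, n(-4, 3)) - 141/(-422) = 300/5 - 141/(-422) = 300*(1/5) - 141*(-1/422) = 60 + 141/422 = 25461/422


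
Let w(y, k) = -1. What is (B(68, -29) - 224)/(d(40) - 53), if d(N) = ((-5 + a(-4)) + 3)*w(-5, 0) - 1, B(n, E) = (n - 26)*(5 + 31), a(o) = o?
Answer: -161/6 ≈ -26.833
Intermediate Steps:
B(n, E) = -936 + 36*n (B(n, E) = (-26 + n)*36 = -936 + 36*n)
d(N) = 5 (d(N) = ((-5 - 4) + 3)*(-1) - 1 = (-9 + 3)*(-1) - 1 = -6*(-1) - 1 = 6 - 1 = 5)
(B(68, -29) - 224)/(d(40) - 53) = ((-936 + 36*68) - 224)/(5 - 53) = ((-936 + 2448) - 224)/(-48) = (1512 - 224)*(-1/48) = 1288*(-1/48) = -161/6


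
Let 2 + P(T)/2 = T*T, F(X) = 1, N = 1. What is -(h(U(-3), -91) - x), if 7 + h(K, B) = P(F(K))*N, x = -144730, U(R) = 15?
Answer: -144721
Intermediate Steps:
P(T) = -4 + 2*T**2 (P(T) = -4 + 2*(T*T) = -4 + 2*T**2)
h(K, B) = -9 (h(K, B) = -7 + (-4 + 2*1**2)*1 = -7 + (-4 + 2*1)*1 = -7 + (-4 + 2)*1 = -7 - 2*1 = -7 - 2 = -9)
-(h(U(-3), -91) - x) = -(-9 - 1*(-144730)) = -(-9 + 144730) = -1*144721 = -144721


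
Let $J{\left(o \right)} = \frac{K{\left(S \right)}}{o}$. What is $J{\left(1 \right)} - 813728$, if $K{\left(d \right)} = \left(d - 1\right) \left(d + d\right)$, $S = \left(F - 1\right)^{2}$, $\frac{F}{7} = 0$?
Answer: $-813728$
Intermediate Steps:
$F = 0$ ($F = 7 \cdot 0 = 0$)
$S = 1$ ($S = \left(0 - 1\right)^{2} = \left(-1\right)^{2} = 1$)
$K{\left(d \right)} = 2 d \left(-1 + d\right)$ ($K{\left(d \right)} = \left(-1 + d\right) 2 d = 2 d \left(-1 + d\right)$)
$J{\left(o \right)} = 0$ ($J{\left(o \right)} = \frac{2 \cdot 1 \left(-1 + 1\right)}{o} = \frac{2 \cdot 1 \cdot 0}{o} = \frac{0}{o} = 0$)
$J{\left(1 \right)} - 813728 = 0 - 813728 = -813728$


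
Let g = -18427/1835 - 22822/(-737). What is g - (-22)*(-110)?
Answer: -3244498229/1352395 ≈ -2399.1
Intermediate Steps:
g = 28297671/1352395 (g = -18427*1/1835 - 22822*(-1/737) = -18427/1835 + 22822/737 = 28297671/1352395 ≈ 20.924)
g - (-22)*(-110) = 28297671/1352395 - (-22)*(-110) = 28297671/1352395 - 1*2420 = 28297671/1352395 - 2420 = -3244498229/1352395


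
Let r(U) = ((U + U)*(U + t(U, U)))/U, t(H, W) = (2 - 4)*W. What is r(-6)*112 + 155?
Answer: 1499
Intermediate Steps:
t(H, W) = -2*W
r(U) = -2*U (r(U) = ((U + U)*(U - 2*U))/U = ((2*U)*(-U))/U = (-2*U²)/U = -2*U)
r(-6)*112 + 155 = -2*(-6)*112 + 155 = 12*112 + 155 = 1344 + 155 = 1499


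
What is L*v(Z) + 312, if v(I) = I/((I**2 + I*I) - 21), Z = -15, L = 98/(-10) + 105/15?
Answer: 44630/143 ≈ 312.10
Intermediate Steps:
L = -14/5 (L = 98*(-1/10) + 105*(1/15) = -49/5 + 7 = -14/5 ≈ -2.8000)
v(I) = I/(-21 + 2*I**2) (v(I) = I/((I**2 + I**2) - 21) = I/(2*I**2 - 21) = I/(-21 + 2*I**2))
L*v(Z) + 312 = -(-42)/(-21 + 2*(-15)**2) + 312 = -(-42)/(-21 + 2*225) + 312 = -(-42)/(-21 + 450) + 312 = -(-42)/429 + 312 = -14/5*(-5/143) + 312 = 14/143 + 312 = 44630/143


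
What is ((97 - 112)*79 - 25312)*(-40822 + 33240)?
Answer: 200900254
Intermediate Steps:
((97 - 112)*79 - 25312)*(-40822 + 33240) = (-15*79 - 25312)*(-7582) = (-1185 - 25312)*(-7582) = -26497*(-7582) = 200900254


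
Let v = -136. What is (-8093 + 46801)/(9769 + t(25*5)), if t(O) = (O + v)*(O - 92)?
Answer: 19354/4703 ≈ 4.1152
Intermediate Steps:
t(O) = (-136 + O)*(-92 + O) (t(O) = (O - 136)*(O - 92) = (-136 + O)*(-92 + O))
(-8093 + 46801)/(9769 + t(25*5)) = (-8093 + 46801)/(9769 + (12512 + (25*5)² - 5700*5)) = 38708/(9769 + (12512 + 125² - 228*125)) = 38708/(9769 + (12512 + 15625 - 28500)) = 38708/(9769 - 363) = 38708/9406 = 38708*(1/9406) = 19354/4703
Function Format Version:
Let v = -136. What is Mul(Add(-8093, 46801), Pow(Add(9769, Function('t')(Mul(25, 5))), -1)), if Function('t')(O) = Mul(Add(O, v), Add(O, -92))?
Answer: Rational(19354, 4703) ≈ 4.1152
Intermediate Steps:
Function('t')(O) = Mul(Add(-136, O), Add(-92, O)) (Function('t')(O) = Mul(Add(O, -136), Add(O, -92)) = Mul(Add(-136, O), Add(-92, O)))
Mul(Add(-8093, 46801), Pow(Add(9769, Function('t')(Mul(25, 5))), -1)) = Mul(Add(-8093, 46801), Pow(Add(9769, Add(12512, Pow(Mul(25, 5), 2), Mul(-228, Mul(25, 5)))), -1)) = Mul(38708, Pow(Add(9769, Add(12512, Pow(125, 2), Mul(-228, 125))), -1)) = Mul(38708, Pow(Add(9769, Add(12512, 15625, -28500)), -1)) = Mul(38708, Pow(Add(9769, -363), -1)) = Mul(38708, Pow(9406, -1)) = Mul(38708, Rational(1, 9406)) = Rational(19354, 4703)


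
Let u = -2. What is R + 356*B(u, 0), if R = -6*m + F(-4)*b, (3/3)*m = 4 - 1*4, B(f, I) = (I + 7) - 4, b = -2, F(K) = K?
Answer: 1076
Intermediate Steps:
B(f, I) = 3 + I (B(f, I) = (7 + I) - 4 = 3 + I)
m = 0 (m = 4 - 1*4 = 4 - 4 = 0)
R = 8 (R = -6*0 - 4*(-2) = 0 + 8 = 8)
R + 356*B(u, 0) = 8 + 356*(3 + 0) = 8 + 356*3 = 8 + 1068 = 1076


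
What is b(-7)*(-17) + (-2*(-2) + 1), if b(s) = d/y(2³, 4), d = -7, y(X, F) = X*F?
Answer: 279/32 ≈ 8.7188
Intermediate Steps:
y(X, F) = F*X
b(s) = -7/32 (b(s) = -7/(4*2³) = -7/(4*8) = -7/32)
b(-7)*(-17) + (-2*(-2) + 1) = -7/32*(-17) + (-2*(-2) + 1) = 119/32 + (4 + 1) = 119/32 + 5 = 279/32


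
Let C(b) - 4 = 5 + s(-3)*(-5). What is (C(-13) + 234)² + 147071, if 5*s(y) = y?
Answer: 207587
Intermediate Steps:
s(y) = y/5
C(b) = 12 (C(b) = 4 + (5 + ((⅕)*(-3))*(-5)) = 4 + (5 - ⅗*(-5)) = 4 + (5 + 3) = 4 + 8 = 12)
(C(-13) + 234)² + 147071 = (12 + 234)² + 147071 = 246² + 147071 = 60516 + 147071 = 207587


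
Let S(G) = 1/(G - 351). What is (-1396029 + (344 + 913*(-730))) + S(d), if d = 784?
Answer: -892921774/433 ≈ -2.0622e+6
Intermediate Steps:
S(G) = 1/(-351 + G)
(-1396029 + (344 + 913*(-730))) + S(d) = (-1396029 + (344 + 913*(-730))) + 1/(-351 + 784) = (-1396029 + (344 - 666490)) + 1/433 = (-1396029 - 666146) + 1/433 = -2062175 + 1/433 = -892921774/433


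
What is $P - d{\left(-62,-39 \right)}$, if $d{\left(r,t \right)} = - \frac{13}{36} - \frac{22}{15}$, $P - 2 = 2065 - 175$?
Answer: $\frac{340889}{180} \approx 1893.8$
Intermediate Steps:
$P = 1892$ ($P = 2 + \left(2065 - 175\right) = 2 + 1890 = 1892$)
$d{\left(r,t \right)} = - \frac{329}{180}$ ($d{\left(r,t \right)} = \left(-13\right) \frac{1}{36} - \frac{22}{15} = - \frac{13}{36} - \frac{22}{15} = - \frac{329}{180}$)
$P - d{\left(-62,-39 \right)} = 1892 - - \frac{329}{180} = 1892 + \frac{329}{180} = \frac{340889}{180}$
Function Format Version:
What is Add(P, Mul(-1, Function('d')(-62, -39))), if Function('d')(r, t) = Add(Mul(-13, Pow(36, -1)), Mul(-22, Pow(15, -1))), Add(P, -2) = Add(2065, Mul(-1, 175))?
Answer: Rational(340889, 180) ≈ 1893.8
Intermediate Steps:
P = 1892 (P = Add(2, Add(2065, Mul(-1, 175))) = Add(2, Add(2065, -175)) = Add(2, 1890) = 1892)
Function('d')(r, t) = Rational(-329, 180) (Function('d')(r, t) = Add(Mul(-13, Rational(1, 36)), Mul(-22, Rational(1, 15))) = Add(Rational(-13, 36), Rational(-22, 15)) = Rational(-329, 180))
Add(P, Mul(-1, Function('d')(-62, -39))) = Add(1892, Mul(-1, Rational(-329, 180))) = Add(1892, Rational(329, 180)) = Rational(340889, 180)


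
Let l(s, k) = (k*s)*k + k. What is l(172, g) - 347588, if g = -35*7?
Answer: 9976467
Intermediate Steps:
g = -245
l(s, k) = k + s*k**2 (l(s, k) = s*k**2 + k = k + s*k**2)
l(172, g) - 347588 = -245*(1 - 245*172) - 347588 = -245*(1 - 42140) - 347588 = -245*(-42139) - 347588 = 10324055 - 347588 = 9976467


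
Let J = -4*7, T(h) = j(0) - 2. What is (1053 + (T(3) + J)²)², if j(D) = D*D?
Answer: 3814209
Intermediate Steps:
j(D) = D²
T(h) = -2 (T(h) = 0² - 2 = 0 - 2 = -2)
J = -28
(1053 + (T(3) + J)²)² = (1053 + (-2 - 28)²)² = (1053 + (-30)²)² = (1053 + 900)² = 1953² = 3814209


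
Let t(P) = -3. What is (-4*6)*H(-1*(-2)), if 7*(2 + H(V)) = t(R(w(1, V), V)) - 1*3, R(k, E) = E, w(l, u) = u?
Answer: 480/7 ≈ 68.571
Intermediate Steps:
H(V) = -20/7 (H(V) = -2 + (-3 - 1*3)/7 = -2 + (-3 - 3)/7 = -2 + (⅐)*(-6) = -2 - 6/7 = -20/7)
(-4*6)*H(-1*(-2)) = -4*6*(-20/7) = -24*(-20/7) = 480/7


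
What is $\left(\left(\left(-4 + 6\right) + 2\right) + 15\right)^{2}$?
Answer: $361$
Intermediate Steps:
$\left(\left(\left(-4 + 6\right) + 2\right) + 15\right)^{2} = \left(\left(2 + 2\right) + 15\right)^{2} = \left(4 + 15\right)^{2} = 19^{2} = 361$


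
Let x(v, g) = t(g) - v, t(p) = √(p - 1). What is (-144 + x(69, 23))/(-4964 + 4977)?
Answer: -213/13 + √22/13 ≈ -16.024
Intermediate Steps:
t(p) = √(-1 + p)
x(v, g) = √(-1 + g) - v
(-144 + x(69, 23))/(-4964 + 4977) = (-144 + (√(-1 + 23) - 1*69))/(-4964 + 4977) = (-144 + (√22 - 69))/13 = (-144 + (-69 + √22))*(1/13) = (-213 + √22)*(1/13) = -213/13 + √22/13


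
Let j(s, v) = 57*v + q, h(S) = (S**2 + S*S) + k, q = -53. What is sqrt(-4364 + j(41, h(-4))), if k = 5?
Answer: 2*I*sqrt(577) ≈ 48.042*I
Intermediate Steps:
h(S) = 5 + 2*S**2 (h(S) = (S**2 + S*S) + 5 = (S**2 + S**2) + 5 = 2*S**2 + 5 = 5 + 2*S**2)
j(s, v) = -53 + 57*v (j(s, v) = 57*v - 53 = -53 + 57*v)
sqrt(-4364 + j(41, h(-4))) = sqrt(-4364 + (-53 + 57*(5 + 2*(-4)**2))) = sqrt(-4364 + (-53 + 57*(5 + 2*16))) = sqrt(-4364 + (-53 + 57*(5 + 32))) = sqrt(-4364 + (-53 + 57*37)) = sqrt(-4364 + (-53 + 2109)) = sqrt(-4364 + 2056) = sqrt(-2308) = 2*I*sqrt(577)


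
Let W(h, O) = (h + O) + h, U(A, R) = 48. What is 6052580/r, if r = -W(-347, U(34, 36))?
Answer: 3026290/323 ≈ 9369.3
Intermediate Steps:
W(h, O) = O + 2*h (W(h, O) = (O + h) + h = O + 2*h)
r = 646 (r = -(48 + 2*(-347)) = -(48 - 694) = -1*(-646) = 646)
6052580/r = 6052580/646 = 6052580*(1/646) = 3026290/323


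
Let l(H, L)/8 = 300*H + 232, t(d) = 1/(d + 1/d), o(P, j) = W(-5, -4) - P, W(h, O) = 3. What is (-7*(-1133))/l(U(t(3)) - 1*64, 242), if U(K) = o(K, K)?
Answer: -1133/20752 ≈ -0.054597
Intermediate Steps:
o(P, j) = 3 - P
U(K) = 3 - K
l(H, L) = 1856 + 2400*H (l(H, L) = 8*(300*H + 232) = 8*(232 + 300*H) = 1856 + 2400*H)
(-7*(-1133))/l(U(t(3)) - 1*64, 242) = (-7*(-1133))/(1856 + 2400*((3 - 3/(1 + 3**2)) - 1*64)) = 7931/(1856 + 2400*((3 - 3/(1 + 9)) - 64)) = 7931/(1856 + 2400*((3 - 3/10) - 64)) = 7931/(1856 + 2400*(27/10 - 64)) = 7931/(1856 + 2400*(-613/10)) = 7931/(1856 - 147120) = 7931/(-145264) = 7931*(-1/145264) = -1133/20752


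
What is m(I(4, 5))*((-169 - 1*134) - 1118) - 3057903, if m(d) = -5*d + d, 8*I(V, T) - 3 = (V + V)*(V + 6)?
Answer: -5997863/2 ≈ -2.9989e+6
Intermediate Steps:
I(V, T) = 3/8 + V*(6 + V)/4 (I(V, T) = 3/8 + ((V + V)*(V + 6))/8 = 3/8 + ((2*V)*(6 + V))/8 = 3/8 + (2*V*(6 + V))/8 = 3/8 + V*(6 + V)/4)
m(d) = -4*d
m(I(4, 5))*((-169 - 1*134) - 1118) - 3057903 = (-4*(3/8 + (¼)*4² + (3/2)*4))*((-169 - 1*134) - 1118) - 3057903 = (-4*(3/8 + (¼)*16 + 6))*((-169 - 134) - 1118) - 3057903 = (-4*(3/8 + 4 + 6))*(-303 - 1118) - 3057903 = -4*83/8*(-1421) - 3057903 = -83/2*(-1421) - 3057903 = 117943/2 - 3057903 = -5997863/2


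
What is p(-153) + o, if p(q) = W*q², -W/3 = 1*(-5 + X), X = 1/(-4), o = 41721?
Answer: 1641651/4 ≈ 4.1041e+5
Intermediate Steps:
X = -¼ ≈ -0.25000
W = 63/4 (W = -3*(-5 - ¼) = -3*(-21)/4 = -3*(-21/4) = 63/4 ≈ 15.750)
p(q) = 63*q²/4
p(-153) + o = (63/4)*(-153)² + 41721 = (63/4)*23409 + 41721 = 1474767/4 + 41721 = 1641651/4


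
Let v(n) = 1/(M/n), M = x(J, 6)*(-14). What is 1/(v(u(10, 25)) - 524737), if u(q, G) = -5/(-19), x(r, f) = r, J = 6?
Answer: -1596/837480257 ≈ -1.9057e-6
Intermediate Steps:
M = -84 (M = 6*(-14) = -84)
u(q, G) = 5/19 (u(q, G) = -5*(-1/19) = 5/19)
v(n) = -n/84 (v(n) = 1/(-84/n) = -n/84)
1/(v(u(10, 25)) - 524737) = 1/(-1/84*5/19 - 524737) = 1/(-5/1596 - 524737) = 1/(-837480257/1596) = -1596/837480257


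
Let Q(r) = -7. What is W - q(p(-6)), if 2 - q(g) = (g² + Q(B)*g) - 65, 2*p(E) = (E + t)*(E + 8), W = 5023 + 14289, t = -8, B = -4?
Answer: 19539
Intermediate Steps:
W = 19312
p(E) = (-8 + E)*(8 + E)/2 (p(E) = ((E - 8)*(E + 8))/2 = ((-8 + E)*(8 + E))/2 = (-8 + E)*(8 + E)/2)
q(g) = 67 - g² + 7*g (q(g) = 2 - ((g² - 7*g) - 65) = 2 - (-65 + g² - 7*g) = 2 + (65 - g² + 7*g) = 67 - g² + 7*g)
W - q(p(-6)) = 19312 - (67 - (-32 + (½)*(-6)²)² + 7*(-32 + (½)*(-6)²)) = 19312 - (67 - (-32 + (½)*36)² + 7*(-32 + (½)*36)) = 19312 - (67 - (-32 + 18)² + 7*(-32 + 18)) = 19312 - (67 - 1*(-14)² + 7*(-14)) = 19312 - (67 - 1*196 - 98) = 19312 - (67 - 196 - 98) = 19312 - 1*(-227) = 19312 + 227 = 19539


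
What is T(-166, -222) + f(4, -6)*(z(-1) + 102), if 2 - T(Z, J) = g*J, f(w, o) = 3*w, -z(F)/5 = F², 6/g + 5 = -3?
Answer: 1999/2 ≈ 999.50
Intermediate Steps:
g = -¾ (g = 6/(-5 - 3) = 6/(-8) = 6*(-⅛) = -¾ ≈ -0.75000)
z(F) = -5*F²
T(Z, J) = 2 + 3*J/4 (T(Z, J) = 2 - (-3)*J/4 = 2 + 3*J/4)
T(-166, -222) + f(4, -6)*(z(-1) + 102) = (2 + (¾)*(-222)) + (3*4)*(-5*(-1)² + 102) = (2 - 333/2) + 12*(-5*1 + 102) = -329/2 + 12*(-5 + 102) = -329/2 + 12*97 = -329/2 + 1164 = 1999/2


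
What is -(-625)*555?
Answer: 346875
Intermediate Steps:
-(-625)*555 = -625*(-555) = 346875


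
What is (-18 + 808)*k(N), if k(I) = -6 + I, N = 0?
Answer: -4740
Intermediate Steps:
(-18 + 808)*k(N) = (-18 + 808)*(-6 + 0) = 790*(-6) = -4740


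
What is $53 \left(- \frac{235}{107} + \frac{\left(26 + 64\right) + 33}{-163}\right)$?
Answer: $- \frac{2727698}{17441} \approx -156.4$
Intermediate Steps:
$53 \left(- \frac{235}{107} + \frac{\left(26 + 64\right) + 33}{-163}\right) = 53 \left(\left(-235\right) \frac{1}{107} + \left(90 + 33\right) \left(- \frac{1}{163}\right)\right) = 53 \left(- \frac{235}{107} + 123 \left(- \frac{1}{163}\right)\right) = 53 \left(- \frac{235}{107} - \frac{123}{163}\right) = 53 \left(- \frac{51466}{17441}\right) = - \frac{2727698}{17441}$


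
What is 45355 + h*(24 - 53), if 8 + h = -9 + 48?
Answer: 44456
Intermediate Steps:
h = 31 (h = -8 + (-9 + 48) = -8 + 39 = 31)
45355 + h*(24 - 53) = 45355 + 31*(24 - 53) = 45355 + 31*(-29) = 45355 - 899 = 44456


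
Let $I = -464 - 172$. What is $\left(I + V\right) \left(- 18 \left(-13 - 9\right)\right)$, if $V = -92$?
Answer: $-288288$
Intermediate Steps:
$I = -636$
$\left(I + V\right) \left(- 18 \left(-13 - 9\right)\right) = \left(-636 - 92\right) \left(- 18 \left(-13 - 9\right)\right) = - 728 \left(- 18 \left(-22\right)\right) = - 728 \left(\left(-1\right) \left(-396\right)\right) = \left(-728\right) 396 = -288288$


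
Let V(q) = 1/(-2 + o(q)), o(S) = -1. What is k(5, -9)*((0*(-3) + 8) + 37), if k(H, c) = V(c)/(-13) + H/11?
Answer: 3090/143 ≈ 21.608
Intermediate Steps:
V(q) = -1/3 (V(q) = 1/(-2 - 1) = 1/(-3) = -1/3)
k(H, c) = 1/39 + H/11 (k(H, c) = -1/3/(-13) + H/11 = -1/3*(-1/13) + H*(1/11) = 1/39 + H/11)
k(5, -9)*((0*(-3) + 8) + 37) = (1/39 + (1/11)*5)*((0*(-3) + 8) + 37) = (1/39 + 5/11)*((0 + 8) + 37) = 206*(8 + 37)/429 = (206/429)*45 = 3090/143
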